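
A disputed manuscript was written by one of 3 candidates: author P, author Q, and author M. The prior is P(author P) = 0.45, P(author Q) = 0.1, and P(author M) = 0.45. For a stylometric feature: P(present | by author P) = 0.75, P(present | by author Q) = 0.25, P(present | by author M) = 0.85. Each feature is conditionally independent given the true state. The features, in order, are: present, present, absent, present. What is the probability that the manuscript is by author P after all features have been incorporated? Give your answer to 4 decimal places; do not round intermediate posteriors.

Each posterior becomes the prior for the next update.
After 'present': normaliser = 0.75·0.4500 + 0.25·0.1000 + 0.85·0.4500; P(author P) ≈ 0.4530, P(author Q) ≈ 0.0336, P(author M) ≈ 0.5134
After 'present': normaliser = 0.75·0.4530 + 0.25·0.0336 + 0.85·0.5134; P(author P) ≈ 0.4331, P(author Q) ≈ 0.0107, P(author M) ≈ 0.5562
After 'absent': normaliser = 0.25·0.4331 + 0.75·0.0107 + 0.15·0.5562; P(author P) ≈ 0.5421, P(author Q) ≈ 0.0402, P(author M) ≈ 0.4178
After 'present': normaliser = 0.75·0.5421 + 0.25·0.0402 + 0.85·0.4178; P(author P) ≈ 0.5268, P(author Q) ≈ 0.0130, P(author M) ≈ 0.4602

0.5268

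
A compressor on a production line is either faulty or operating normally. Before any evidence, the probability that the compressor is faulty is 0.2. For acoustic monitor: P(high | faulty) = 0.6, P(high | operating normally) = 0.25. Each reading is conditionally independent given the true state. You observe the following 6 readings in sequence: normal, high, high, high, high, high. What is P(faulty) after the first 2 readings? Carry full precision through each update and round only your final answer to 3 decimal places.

0.242

After 'normal': P(faulty) = 0.4·0.2000 / (0.4·0.2000 + 0.75·0.8000) ≈ 0.1176
After 'high': P(faulty) = 0.6·0.1176 / (0.6·0.1176 + 0.25·0.8824) ≈ 0.2424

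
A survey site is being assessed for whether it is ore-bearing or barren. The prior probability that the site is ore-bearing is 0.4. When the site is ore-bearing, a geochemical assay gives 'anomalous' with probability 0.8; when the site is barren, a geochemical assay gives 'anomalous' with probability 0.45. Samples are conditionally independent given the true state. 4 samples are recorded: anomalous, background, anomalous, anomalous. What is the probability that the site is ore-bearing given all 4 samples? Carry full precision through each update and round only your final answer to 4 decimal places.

After 'anomalous': P(ore) = 0.8·0.4000 / (0.8·0.4000 + 0.45·0.6000) ≈ 0.5424
After 'background': P(ore) = 0.2·0.5424 / (0.2·0.5424 + 0.55·0.4576) ≈ 0.3012
After 'anomalous': P(ore) = 0.8·0.3012 / (0.8·0.3012 + 0.45·0.6988) ≈ 0.4338
After 'anomalous': P(ore) = 0.8·0.4338 / (0.8·0.4338 + 0.45·0.5662) ≈ 0.5766

0.5766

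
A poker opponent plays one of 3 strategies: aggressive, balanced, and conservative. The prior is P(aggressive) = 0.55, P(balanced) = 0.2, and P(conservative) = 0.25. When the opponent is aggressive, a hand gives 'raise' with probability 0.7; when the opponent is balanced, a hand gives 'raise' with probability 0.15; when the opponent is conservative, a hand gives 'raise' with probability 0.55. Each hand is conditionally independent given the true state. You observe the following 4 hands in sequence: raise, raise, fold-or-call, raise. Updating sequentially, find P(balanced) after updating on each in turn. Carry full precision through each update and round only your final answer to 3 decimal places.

0.008

Each posterior becomes the prior for the next update.
After 'raise': normaliser = 0.7·0.5500 + 0.15·0.2000 + 0.55·0.2500; P(aggressive) ≈ 0.6968, P(balanced) ≈ 0.0543, P(conservative) ≈ 0.2489
After 'raise': normaliser = 0.7·0.6968 + 0.15·0.0543 + 0.55·0.2489; P(aggressive) ≈ 0.7708, P(balanced) ≈ 0.0129, P(conservative) ≈ 0.2163
After 'fold-or-call': normaliser = 0.3·0.7708 + 0.85·0.0129 + 0.45·0.2163; P(aggressive) ≈ 0.6811, P(balanced) ≈ 0.0322, P(conservative) ≈ 0.2867
After 'raise': normaliser = 0.7·0.6811 + 0.15·0.0322 + 0.55·0.2867; P(aggressive) ≈ 0.7458, P(balanced) ≈ 0.0076, P(conservative) ≈ 0.2466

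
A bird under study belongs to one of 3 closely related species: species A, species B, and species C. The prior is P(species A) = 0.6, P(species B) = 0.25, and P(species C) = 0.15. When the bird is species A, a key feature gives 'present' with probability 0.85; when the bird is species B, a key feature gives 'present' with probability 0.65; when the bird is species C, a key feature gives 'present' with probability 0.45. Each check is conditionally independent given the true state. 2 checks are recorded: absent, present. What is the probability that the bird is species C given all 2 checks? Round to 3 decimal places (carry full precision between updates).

0.218

After 'absent': normaliser = 0.15·0.6000 + 0.35·0.2500 + 0.55·0.1500; P(species A) ≈ 0.3462, P(species B) ≈ 0.3365, P(species C) ≈ 0.3173
After 'present': normaliser = 0.85·0.3462 + 0.65·0.3365 + 0.45·0.3173; P(species A) ≈ 0.4487, P(species B) ≈ 0.3336, P(species C) ≈ 0.2177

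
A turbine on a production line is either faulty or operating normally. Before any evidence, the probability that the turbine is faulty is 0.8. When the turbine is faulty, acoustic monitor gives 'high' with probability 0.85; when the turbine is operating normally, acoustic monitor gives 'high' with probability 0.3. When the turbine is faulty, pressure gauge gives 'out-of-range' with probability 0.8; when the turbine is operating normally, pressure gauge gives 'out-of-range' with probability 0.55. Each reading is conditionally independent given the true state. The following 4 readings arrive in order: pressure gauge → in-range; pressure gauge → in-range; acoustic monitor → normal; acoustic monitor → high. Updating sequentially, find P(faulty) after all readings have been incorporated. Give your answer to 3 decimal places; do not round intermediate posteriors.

0.324

Each posterior becomes the prior for the next update.
After pressure gauge='in-range': P(faulty) = 0.2·0.8000 / (0.2·0.8000 + 0.45·0.2000) ≈ 0.6400
After pressure gauge='in-range': P(faulty) = 0.2·0.6400 / (0.2·0.6400 + 0.45·0.3600) ≈ 0.4414
After acoustic monitor='normal': P(faulty) = 0.15·0.4414 / (0.15·0.4414 + 0.7·0.5586) ≈ 0.1448
After acoustic monitor='high': P(faulty) = 0.85·0.1448 / (0.85·0.1448 + 0.3·0.8552) ≈ 0.3242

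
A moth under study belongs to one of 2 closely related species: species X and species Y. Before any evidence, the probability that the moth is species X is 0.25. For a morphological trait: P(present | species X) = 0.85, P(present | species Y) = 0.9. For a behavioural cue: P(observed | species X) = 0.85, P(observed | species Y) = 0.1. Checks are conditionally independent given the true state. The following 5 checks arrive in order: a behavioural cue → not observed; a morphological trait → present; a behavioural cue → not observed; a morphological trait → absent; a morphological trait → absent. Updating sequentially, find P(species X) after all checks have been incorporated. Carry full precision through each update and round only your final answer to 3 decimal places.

0.019

After a behavioural cue='not observed': P(species X) = 0.15·0.2500 / (0.15·0.2500 + 0.9·0.7500) ≈ 0.0526
After a morphological trait='present': P(species X) = 0.85·0.0526 / (0.85·0.0526 + 0.9·0.9474) ≈ 0.0499
After a behavioural cue='not observed': P(species X) = 0.15·0.0499 / (0.15·0.0499 + 0.9·0.9501) ≈ 0.0087
After a morphological trait='absent': P(species X) = 0.15·0.0087 / (0.15·0.0087 + 0.1·0.9913) ≈ 0.0129
After a morphological trait='absent': P(species X) = 0.15·0.0129 / (0.15·0.0129 + 0.1·0.9871) ≈ 0.0193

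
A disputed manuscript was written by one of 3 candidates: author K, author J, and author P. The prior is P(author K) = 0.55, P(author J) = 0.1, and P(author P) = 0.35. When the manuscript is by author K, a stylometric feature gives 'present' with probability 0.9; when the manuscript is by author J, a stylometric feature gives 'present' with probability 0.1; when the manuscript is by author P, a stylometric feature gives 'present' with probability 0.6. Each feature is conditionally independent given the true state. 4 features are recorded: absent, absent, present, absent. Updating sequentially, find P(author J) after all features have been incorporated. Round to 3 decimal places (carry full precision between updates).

Apply Bayes' rule sequentially, carrying P(author J) forward.
After 'absent': normaliser = 0.1·0.5500 + 0.9·0.1000 + 0.4·0.3500; P(author K) ≈ 0.1930, P(author J) ≈ 0.3158, P(author P) ≈ 0.4912
After 'absent': normaliser = 0.1·0.1930 + 0.9·0.3158 + 0.4·0.4912; P(author K) ≈ 0.0386, P(author J) ≈ 0.5684, P(author P) ≈ 0.3930
After 'present': normaliser = 0.9·0.0386 + 0.1·0.5684 + 0.6·0.3930; P(author K) ≈ 0.1061, P(author J) ≈ 0.1736, P(author P) ≈ 0.7203
After 'absent': normaliser = 0.1·0.1061 + 0.9·0.1736 + 0.4·0.7203; P(author K) ≈ 0.0233, P(author J) ≈ 0.3435, P(author P) ≈ 0.6332

0.343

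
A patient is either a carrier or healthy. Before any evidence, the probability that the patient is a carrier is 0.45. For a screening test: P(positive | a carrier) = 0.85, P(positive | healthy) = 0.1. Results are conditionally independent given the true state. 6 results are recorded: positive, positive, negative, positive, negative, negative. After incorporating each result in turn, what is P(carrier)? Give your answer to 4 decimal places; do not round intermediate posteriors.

After 'positive': P(carrier) = 0.85·0.4500 / (0.85·0.4500 + 0.1·0.5500) ≈ 0.8743
After 'positive': P(carrier) = 0.85·0.8743 / (0.85·0.8743 + 0.1·0.1257) ≈ 0.9834
After 'negative': P(carrier) = 0.15·0.9834 / (0.15·0.9834 + 0.9·0.0166) ≈ 0.9079
After 'positive': P(carrier) = 0.85·0.9079 / (0.85·0.9079 + 0.1·0.0921) ≈ 0.9882
After 'negative': P(carrier) = 0.15·0.9882 / (0.15·0.9882 + 0.9·0.0118) ≈ 0.9331
After 'negative': P(carrier) = 0.15·0.9331 / (0.15·0.9331 + 0.9·0.0669) ≈ 0.6994

0.6994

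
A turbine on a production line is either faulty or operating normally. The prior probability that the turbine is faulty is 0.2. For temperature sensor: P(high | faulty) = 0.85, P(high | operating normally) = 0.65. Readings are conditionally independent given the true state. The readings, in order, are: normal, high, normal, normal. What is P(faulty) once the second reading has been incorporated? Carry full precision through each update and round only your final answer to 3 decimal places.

0.123

Apply Bayes' rule sequentially, carrying P(faulty) forward.
After 'normal': P(faulty) = 0.15·0.2000 / (0.15·0.2000 + 0.35·0.8000) ≈ 0.0968
After 'high': P(faulty) = 0.85·0.0968 / (0.85·0.0968 + 0.65·0.9032) ≈ 0.1229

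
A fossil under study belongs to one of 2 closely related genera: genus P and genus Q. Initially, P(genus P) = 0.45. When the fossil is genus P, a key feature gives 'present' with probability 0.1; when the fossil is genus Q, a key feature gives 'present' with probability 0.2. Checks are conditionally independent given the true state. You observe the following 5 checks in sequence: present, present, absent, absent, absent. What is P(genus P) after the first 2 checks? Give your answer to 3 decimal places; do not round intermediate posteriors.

Apply Bayes' rule sequentially, carrying P(genus P) forward.
After 'present': P(genus P) = 0.1·0.4500 / (0.1·0.4500 + 0.2·0.5500) ≈ 0.2903
After 'present': P(genus P) = 0.1·0.2903 / (0.1·0.2903 + 0.2·0.7097) ≈ 0.1698

0.170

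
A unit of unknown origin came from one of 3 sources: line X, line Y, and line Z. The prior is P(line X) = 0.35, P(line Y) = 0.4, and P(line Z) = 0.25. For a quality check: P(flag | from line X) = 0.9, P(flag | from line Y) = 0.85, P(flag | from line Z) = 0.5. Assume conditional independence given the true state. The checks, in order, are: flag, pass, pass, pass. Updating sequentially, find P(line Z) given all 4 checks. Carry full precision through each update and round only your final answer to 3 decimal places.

After 'flag': normaliser = 0.9·0.3500 + 0.85·0.4000 + 0.5·0.2500; P(line X) ≈ 0.4038, P(line Y) ≈ 0.4359, P(line Z) ≈ 0.1603
After 'pass': normaliser = 0.1·0.4038 + 0.15·0.4359 + 0.5·0.1603; P(line X) ≈ 0.2172, P(line Y) ≈ 0.3517, P(line Z) ≈ 0.4310
After 'pass': normaliser = 0.1·0.2172 + 0.15·0.3517 + 0.5·0.4310; P(line X) ≈ 0.0749, P(line Y) ≈ 0.1819, P(line Z) ≈ 0.7432
After 'pass': normaliser = 0.1·0.0749 + 0.15·0.1819 + 0.5·0.7432; P(line X) ≈ 0.0184, P(line Y) ≈ 0.0672, P(line Z) ≈ 0.9144

0.914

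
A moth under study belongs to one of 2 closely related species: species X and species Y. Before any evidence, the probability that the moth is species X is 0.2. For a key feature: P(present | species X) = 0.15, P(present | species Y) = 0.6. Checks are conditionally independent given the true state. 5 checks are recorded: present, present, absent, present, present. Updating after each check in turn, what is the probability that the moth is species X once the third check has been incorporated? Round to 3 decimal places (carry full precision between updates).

0.032

After 'present': P(species X) = 0.15·0.2000 / (0.15·0.2000 + 0.6·0.8000) ≈ 0.0588
After 'present': P(species X) = 0.15·0.0588 / (0.15·0.0588 + 0.6·0.9412) ≈ 0.0154
After 'absent': P(species X) = 0.85·0.0154 / (0.85·0.0154 + 0.4·0.9846) ≈ 0.0321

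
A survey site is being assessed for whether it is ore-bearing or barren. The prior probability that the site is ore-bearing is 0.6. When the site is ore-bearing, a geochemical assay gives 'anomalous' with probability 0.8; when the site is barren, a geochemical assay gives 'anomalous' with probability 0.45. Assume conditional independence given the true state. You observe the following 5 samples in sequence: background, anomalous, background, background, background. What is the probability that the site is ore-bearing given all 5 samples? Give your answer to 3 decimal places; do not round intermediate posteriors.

After 'background': P(ore) = 0.2·0.6000 / (0.2·0.6000 + 0.55·0.4000) ≈ 0.3529
After 'anomalous': P(ore) = 0.8·0.3529 / (0.8·0.3529 + 0.45·0.6471) ≈ 0.4923
After 'background': P(ore) = 0.2·0.4923 / (0.2·0.4923 + 0.55·0.5077) ≈ 0.2607
After 'background': P(ore) = 0.2·0.2607 / (0.2·0.2607 + 0.55·0.7393) ≈ 0.1137
After 'background': P(ore) = 0.2·0.1137 / (0.2·0.1137 + 0.55·0.8863) ≈ 0.0445

0.045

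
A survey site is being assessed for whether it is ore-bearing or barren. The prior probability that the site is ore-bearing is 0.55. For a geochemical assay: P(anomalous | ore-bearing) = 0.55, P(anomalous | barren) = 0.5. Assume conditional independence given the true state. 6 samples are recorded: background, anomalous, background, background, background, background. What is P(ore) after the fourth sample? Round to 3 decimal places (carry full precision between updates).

0.495

After 'background': P(ore) = 0.45·0.5500 / (0.45·0.5500 + 0.5·0.4500) ≈ 0.5238
After 'anomalous': P(ore) = 0.55·0.5238 / (0.55·0.5238 + 0.5·0.4762) ≈ 0.5475
After 'background': P(ore) = 0.45·0.5475 / (0.45·0.5475 + 0.5·0.4525) ≈ 0.5213
After 'background': P(ore) = 0.45·0.5213 / (0.45·0.5213 + 0.5·0.4787) ≈ 0.4950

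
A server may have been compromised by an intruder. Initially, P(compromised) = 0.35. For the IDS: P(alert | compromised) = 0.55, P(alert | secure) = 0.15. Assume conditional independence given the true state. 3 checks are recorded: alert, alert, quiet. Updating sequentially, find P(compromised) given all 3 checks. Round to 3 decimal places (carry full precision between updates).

0.793

After 'alert': P(compromised) = 0.55·0.3500 / (0.55·0.3500 + 0.15·0.6500) ≈ 0.6638
After 'alert': P(compromised) = 0.55·0.6638 / (0.55·0.6638 + 0.15·0.3362) ≈ 0.8786
After 'quiet': P(compromised) = 0.45·0.8786 / (0.45·0.8786 + 0.85·0.1214) ≈ 0.7931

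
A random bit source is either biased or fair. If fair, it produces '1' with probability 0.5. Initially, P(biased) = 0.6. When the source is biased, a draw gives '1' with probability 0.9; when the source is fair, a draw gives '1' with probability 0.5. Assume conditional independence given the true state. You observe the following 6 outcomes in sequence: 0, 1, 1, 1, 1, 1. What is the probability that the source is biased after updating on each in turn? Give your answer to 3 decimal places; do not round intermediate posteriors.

0.850

Each posterior becomes the prior for the next update.
After '0': P(biased) = 0.1·0.6000 / (0.1·0.6000 + 0.5·0.4000) ≈ 0.2308
After '1': P(biased) = 0.9·0.2308 / (0.9·0.2308 + 0.5·0.7692) ≈ 0.3506
After '1': P(biased) = 0.9·0.3506 / (0.9·0.3506 + 0.5·0.6494) ≈ 0.4929
After '1': P(biased) = 0.9·0.4929 / (0.9·0.4929 + 0.5·0.5071) ≈ 0.6363
After '1': P(biased) = 0.9·0.6363 / (0.9·0.6363 + 0.5·0.3637) ≈ 0.7590
After '1': P(biased) = 0.9·0.7590 / (0.9·0.7590 + 0.5·0.2410) ≈ 0.8500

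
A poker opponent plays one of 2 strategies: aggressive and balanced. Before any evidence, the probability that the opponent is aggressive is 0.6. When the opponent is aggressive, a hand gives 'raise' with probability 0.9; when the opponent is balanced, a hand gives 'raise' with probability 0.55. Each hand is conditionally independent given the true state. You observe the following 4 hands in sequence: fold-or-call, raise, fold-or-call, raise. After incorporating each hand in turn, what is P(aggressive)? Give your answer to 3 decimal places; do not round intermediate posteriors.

Each posterior becomes the prior for the next update.
After 'fold-or-call': P(aggressive) = 0.1·0.6000 / (0.1·0.6000 + 0.45·0.4000) ≈ 0.2500
After 'raise': P(aggressive) = 0.9·0.2500 / (0.9·0.2500 + 0.55·0.7500) ≈ 0.3529
After 'fold-or-call': P(aggressive) = 0.1·0.3529 / (0.1·0.3529 + 0.45·0.6471) ≈ 0.1081
After 'raise': P(aggressive) = 0.9·0.1081 / (0.9·0.1081 + 0.55·0.8919) ≈ 0.1655

0.166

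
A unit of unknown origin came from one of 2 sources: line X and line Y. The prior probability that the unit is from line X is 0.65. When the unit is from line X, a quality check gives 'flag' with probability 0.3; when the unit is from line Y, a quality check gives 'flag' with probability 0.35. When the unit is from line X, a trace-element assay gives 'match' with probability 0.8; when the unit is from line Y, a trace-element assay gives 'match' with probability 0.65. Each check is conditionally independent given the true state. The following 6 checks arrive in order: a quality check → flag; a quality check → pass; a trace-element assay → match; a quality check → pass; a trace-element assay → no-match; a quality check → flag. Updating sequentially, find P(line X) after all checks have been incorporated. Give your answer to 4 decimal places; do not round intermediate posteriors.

After a quality check='flag': P(line X) = 0.3·0.6500 / (0.3·0.6500 + 0.35·0.3500) ≈ 0.6142
After a quality check='pass': P(line X) = 0.7·0.6142 / (0.7·0.6142 + 0.65·0.3858) ≈ 0.6316
After a trace-element assay='match': P(line X) = 0.8·0.6316 / (0.8·0.6316 + 0.65·0.3684) ≈ 0.6784
After a quality check='pass': P(line X) = 0.7·0.6784 / (0.7·0.6784 + 0.65·0.3216) ≈ 0.6944
After a trace-element assay='no-match': P(line X) = 0.2·0.6944 / (0.2·0.6944 + 0.35·0.3056) ≈ 0.5649
After a quality check='flag': P(line X) = 0.3·0.5649 / (0.3·0.5649 + 0.35·0.4351) ≈ 0.5267

0.5267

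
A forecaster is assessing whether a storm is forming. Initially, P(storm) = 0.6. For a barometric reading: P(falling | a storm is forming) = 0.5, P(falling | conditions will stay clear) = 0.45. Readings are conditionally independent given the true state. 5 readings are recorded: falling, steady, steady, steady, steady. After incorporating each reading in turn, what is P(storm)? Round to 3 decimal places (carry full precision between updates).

0.532

After 'falling': P(storm) = 0.5·0.6000 / (0.5·0.6000 + 0.45·0.4000) ≈ 0.6250
After 'steady': P(storm) = 0.5·0.6250 / (0.5·0.6250 + 0.55·0.3750) ≈ 0.6024
After 'steady': P(storm) = 0.5·0.6024 / (0.5·0.6024 + 0.55·0.3976) ≈ 0.5794
After 'steady': P(storm) = 0.5·0.5794 / (0.5·0.5794 + 0.55·0.4206) ≈ 0.5560
After 'steady': P(storm) = 0.5·0.5560 / (0.5·0.5560 + 0.55·0.4440) ≈ 0.5324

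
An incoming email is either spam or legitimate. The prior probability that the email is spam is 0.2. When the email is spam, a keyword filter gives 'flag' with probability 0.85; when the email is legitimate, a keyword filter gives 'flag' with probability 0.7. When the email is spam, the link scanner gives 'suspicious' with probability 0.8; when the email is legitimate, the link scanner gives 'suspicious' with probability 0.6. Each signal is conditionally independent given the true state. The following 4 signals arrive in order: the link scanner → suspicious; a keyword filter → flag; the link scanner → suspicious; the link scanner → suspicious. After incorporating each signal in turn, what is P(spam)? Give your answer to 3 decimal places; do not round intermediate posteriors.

After the link scanner='suspicious': P(spam) = 0.8·0.2000 / (0.8·0.2000 + 0.6·0.8000) ≈ 0.2500
After a keyword filter='flag': P(spam) = 0.85·0.2500 / (0.85·0.2500 + 0.7·0.7500) ≈ 0.2881
After the link scanner='suspicious': P(spam) = 0.8·0.2881 / (0.8·0.2881 + 0.6·0.7119) ≈ 0.3505
After the link scanner='suspicious': P(spam) = 0.8·0.3505 / (0.8·0.3505 + 0.6·0.6495) ≈ 0.4185

0.418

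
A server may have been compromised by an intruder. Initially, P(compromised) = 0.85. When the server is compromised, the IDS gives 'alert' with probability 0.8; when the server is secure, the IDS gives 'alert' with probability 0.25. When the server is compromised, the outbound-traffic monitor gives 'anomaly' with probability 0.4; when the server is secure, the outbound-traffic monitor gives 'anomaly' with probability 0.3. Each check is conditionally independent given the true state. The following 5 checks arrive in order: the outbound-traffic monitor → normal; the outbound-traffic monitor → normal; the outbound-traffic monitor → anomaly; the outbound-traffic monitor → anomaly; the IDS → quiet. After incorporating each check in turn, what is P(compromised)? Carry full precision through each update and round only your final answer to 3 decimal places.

0.664

Each posterior becomes the prior for the next update.
After the outbound-traffic monitor='normal': P(compromised) = 0.6·0.8500 / (0.6·0.8500 + 0.7·0.1500) ≈ 0.8293
After the outbound-traffic monitor='normal': P(compromised) = 0.6·0.8293 / (0.6·0.8293 + 0.7·0.1707) ≈ 0.8063
After the outbound-traffic monitor='anomaly': P(compromised) = 0.4·0.8063 / (0.4·0.8063 + 0.3·0.1937) ≈ 0.8474
After the outbound-traffic monitor='anomaly': P(compromised) = 0.4·0.8474 / (0.4·0.8474 + 0.3·0.1526) ≈ 0.8810
After the IDS='quiet': P(compromised) = 0.2·0.8810 / (0.2·0.8810 + 0.75·0.1190) ≈ 0.6637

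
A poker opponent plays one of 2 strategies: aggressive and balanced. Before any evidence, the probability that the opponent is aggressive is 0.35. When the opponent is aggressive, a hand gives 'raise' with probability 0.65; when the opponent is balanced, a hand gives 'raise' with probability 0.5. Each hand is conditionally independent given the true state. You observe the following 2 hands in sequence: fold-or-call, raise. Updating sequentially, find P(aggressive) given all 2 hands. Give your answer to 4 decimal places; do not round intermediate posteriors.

0.3289

After 'fold-or-call': P(aggressive) = 0.35·0.3500 / (0.35·0.3500 + 0.5·0.6500) ≈ 0.2737
After 'raise': P(aggressive) = 0.65·0.2737 / (0.65·0.2737 + 0.5·0.7263) ≈ 0.3289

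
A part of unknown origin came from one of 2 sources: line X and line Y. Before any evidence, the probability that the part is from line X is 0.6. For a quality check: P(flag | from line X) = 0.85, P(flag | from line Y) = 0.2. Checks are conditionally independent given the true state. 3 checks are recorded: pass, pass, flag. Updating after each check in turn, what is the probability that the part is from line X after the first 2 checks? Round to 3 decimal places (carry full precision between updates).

After 'pass': P(line X) = 0.15·0.6000 / (0.15·0.6000 + 0.8·0.4000) ≈ 0.2195
After 'pass': P(line X) = 0.15·0.2195 / (0.15·0.2195 + 0.8·0.7805) ≈ 0.0501

0.050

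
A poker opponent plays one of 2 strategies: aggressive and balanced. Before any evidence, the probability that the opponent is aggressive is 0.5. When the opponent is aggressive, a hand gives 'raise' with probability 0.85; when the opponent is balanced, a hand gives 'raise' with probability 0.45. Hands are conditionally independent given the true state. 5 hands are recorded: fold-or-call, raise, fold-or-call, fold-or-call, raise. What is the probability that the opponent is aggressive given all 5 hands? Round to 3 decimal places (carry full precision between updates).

0.067

After 'fold-or-call': P(aggressive) = 0.15·0.5000 / (0.15·0.5000 + 0.55·0.5000) ≈ 0.2143
After 'raise': P(aggressive) = 0.85·0.2143 / (0.85·0.2143 + 0.45·0.7857) ≈ 0.3400
After 'fold-or-call': P(aggressive) = 0.15·0.3400 / (0.15·0.3400 + 0.55·0.6600) ≈ 0.1232
After 'fold-or-call': P(aggressive) = 0.15·0.1232 / (0.15·0.1232 + 0.55·0.8768) ≈ 0.0369
After 'raise': P(aggressive) = 0.85·0.0369 / (0.85·0.0369 + 0.45·0.9631) ≈ 0.0675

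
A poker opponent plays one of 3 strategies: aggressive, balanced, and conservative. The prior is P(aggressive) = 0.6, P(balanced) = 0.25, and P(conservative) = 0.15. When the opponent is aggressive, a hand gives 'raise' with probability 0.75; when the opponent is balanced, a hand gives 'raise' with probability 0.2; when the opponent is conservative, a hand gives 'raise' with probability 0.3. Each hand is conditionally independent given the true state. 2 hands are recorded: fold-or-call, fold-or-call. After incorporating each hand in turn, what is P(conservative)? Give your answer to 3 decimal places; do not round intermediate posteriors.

0.271

After 'fold-or-call': normaliser = 0.25·0.6000 + 0.8·0.2500 + 0.7·0.1500; P(aggressive) ≈ 0.3297, P(balanced) ≈ 0.4396, P(conservative) ≈ 0.2308
After 'fold-or-call': normaliser = 0.25·0.3297 + 0.8·0.4396 + 0.7·0.2308; P(aggressive) ≈ 0.1384, P(balanced) ≈ 0.5904, P(conservative) ≈ 0.2712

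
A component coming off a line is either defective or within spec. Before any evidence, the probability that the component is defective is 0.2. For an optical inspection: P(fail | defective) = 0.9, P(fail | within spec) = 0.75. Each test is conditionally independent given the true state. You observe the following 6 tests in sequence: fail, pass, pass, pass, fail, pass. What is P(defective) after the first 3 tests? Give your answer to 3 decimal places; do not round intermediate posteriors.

Each posterior becomes the prior for the next update.
After 'fail': P(defective) = 0.9·0.2000 / (0.9·0.2000 + 0.75·0.8000) ≈ 0.2308
After 'pass': P(defective) = 0.1·0.2308 / (0.1·0.2308 + 0.25·0.7692) ≈ 0.1071
After 'pass': P(defective) = 0.1·0.1071 / (0.1·0.1071 + 0.25·0.8929) ≈ 0.0458

0.046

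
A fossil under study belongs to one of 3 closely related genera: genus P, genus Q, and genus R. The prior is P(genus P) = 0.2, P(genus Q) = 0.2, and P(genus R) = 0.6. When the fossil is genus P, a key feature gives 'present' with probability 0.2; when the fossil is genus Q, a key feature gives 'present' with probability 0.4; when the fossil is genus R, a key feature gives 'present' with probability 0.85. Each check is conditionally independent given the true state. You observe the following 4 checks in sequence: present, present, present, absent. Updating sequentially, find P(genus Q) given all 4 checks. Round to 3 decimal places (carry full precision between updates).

0.120

Each posterior becomes the prior for the next update.
After 'present': normaliser = 0.2·0.2000 + 0.4·0.2000 + 0.85·0.6000; P(genus P) ≈ 0.0635, P(genus Q) ≈ 0.1270, P(genus R) ≈ 0.8095
After 'present': normaliser = 0.2·0.0635 + 0.4·0.1270 + 0.85·0.8095; P(genus P) ≈ 0.0169, P(genus Q) ≈ 0.0676, P(genus R) ≈ 0.9155
After 'present': normaliser = 0.2·0.0169 + 0.4·0.0676 + 0.85·0.9155; P(genus P) ≈ 0.0042, P(genus Q) ≈ 0.0334, P(genus R) ≈ 0.9624
After 'absent': normaliser = 0.8·0.0042 + 0.6·0.0334 + 0.15·0.9624; P(genus P) ≈ 0.0199, P(genus Q) ≈ 0.1196, P(genus R) ≈ 0.8605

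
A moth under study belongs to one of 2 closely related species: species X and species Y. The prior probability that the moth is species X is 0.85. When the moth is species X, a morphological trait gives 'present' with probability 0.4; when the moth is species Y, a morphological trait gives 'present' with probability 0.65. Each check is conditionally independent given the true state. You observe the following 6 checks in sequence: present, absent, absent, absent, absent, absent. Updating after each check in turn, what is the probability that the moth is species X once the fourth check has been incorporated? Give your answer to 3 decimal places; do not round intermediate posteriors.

Apply Bayes' rule sequentially, carrying P(species X) forward.
After 'present': P(species X) = 0.4·0.8500 / (0.4·0.8500 + 0.65·0.1500) ≈ 0.7771
After 'absent': P(species X) = 0.6·0.7771 / (0.6·0.7771 + 0.35·0.2229) ≈ 0.8567
After 'absent': P(species X) = 0.6·0.8567 / (0.6·0.8567 + 0.35·0.1433) ≈ 0.9111
After 'absent': P(species X) = 0.6·0.9111 / (0.6·0.9111 + 0.35·0.0889) ≈ 0.9461

0.946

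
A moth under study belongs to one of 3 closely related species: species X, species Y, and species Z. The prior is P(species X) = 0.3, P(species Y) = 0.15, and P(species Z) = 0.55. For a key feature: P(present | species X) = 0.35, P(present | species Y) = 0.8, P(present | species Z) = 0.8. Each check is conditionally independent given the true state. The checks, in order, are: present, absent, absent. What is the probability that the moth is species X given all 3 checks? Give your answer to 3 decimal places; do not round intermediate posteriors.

0.664

After 'present': normaliser = 0.35·0.3000 + 0.8·0.1500 + 0.8·0.5500; P(species X) ≈ 0.1579, P(species Y) ≈ 0.1805, P(species Z) ≈ 0.6617
After 'absent': normaliser = 0.65·0.1579 + 0.2·0.1805 + 0.2·0.6617; P(species X) ≈ 0.3786, P(species Y) ≈ 0.1331, P(species Z) ≈ 0.4882
After 'absent': normaliser = 0.65·0.3786 + 0.2·0.1331 + 0.2·0.4882; P(species X) ≈ 0.6645, P(species Y) ≈ 0.0719, P(species Z) ≈ 0.2636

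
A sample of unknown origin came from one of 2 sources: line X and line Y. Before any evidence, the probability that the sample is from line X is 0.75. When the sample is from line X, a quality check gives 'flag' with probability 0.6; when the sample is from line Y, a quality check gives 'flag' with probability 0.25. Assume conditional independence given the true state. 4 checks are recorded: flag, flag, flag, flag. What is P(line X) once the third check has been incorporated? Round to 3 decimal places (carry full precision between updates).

0.976

After 'flag': P(line X) = 0.6·0.7500 / (0.6·0.7500 + 0.25·0.2500) ≈ 0.8780
After 'flag': P(line X) = 0.6·0.8780 / (0.6·0.8780 + 0.25·0.1220) ≈ 0.9453
After 'flag': P(line X) = 0.6·0.9453 / (0.6·0.9453 + 0.25·0.0547) ≈ 0.9765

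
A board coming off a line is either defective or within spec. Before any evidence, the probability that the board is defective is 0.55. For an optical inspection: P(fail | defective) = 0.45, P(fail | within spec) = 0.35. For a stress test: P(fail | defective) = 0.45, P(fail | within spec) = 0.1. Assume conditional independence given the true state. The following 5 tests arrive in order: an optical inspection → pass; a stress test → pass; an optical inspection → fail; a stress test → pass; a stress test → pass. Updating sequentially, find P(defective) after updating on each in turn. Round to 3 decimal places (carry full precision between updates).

0.233

After an optical inspection='pass': P(defective) = 0.55·0.5500 / (0.55·0.5500 + 0.65·0.4500) ≈ 0.5084
After a stress test='pass': P(defective) = 0.55·0.5084 / (0.55·0.5084 + 0.9·0.4916) ≈ 0.3873
After an optical inspection='fail': P(defective) = 0.45·0.3873 / (0.45·0.3873 + 0.35·0.6127) ≈ 0.4483
After a stress test='pass': P(defective) = 0.55·0.4483 / (0.55·0.4483 + 0.9·0.5517) ≈ 0.3318
After a stress test='pass': P(defective) = 0.55·0.3318 / (0.55·0.3318 + 0.9·0.6682) ≈ 0.2328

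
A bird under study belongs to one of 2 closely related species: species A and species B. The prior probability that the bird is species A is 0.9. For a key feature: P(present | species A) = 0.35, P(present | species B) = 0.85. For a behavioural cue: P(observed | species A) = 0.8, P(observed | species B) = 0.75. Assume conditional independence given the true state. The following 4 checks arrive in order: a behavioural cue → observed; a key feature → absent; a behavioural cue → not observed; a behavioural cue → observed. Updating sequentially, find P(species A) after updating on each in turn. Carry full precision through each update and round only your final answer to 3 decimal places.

0.973

After a behavioural cue='observed': P(species A) = 0.8·0.9000 / (0.8·0.9000 + 0.75·0.1000) ≈ 0.9057
After a key feature='absent': P(species A) = 0.65·0.9057 / (0.65·0.9057 + 0.15·0.0943) ≈ 0.9765
After a behavioural cue='not observed': P(species A) = 0.2·0.9765 / (0.2·0.9765 + 0.25·0.0235) ≈ 0.9708
After a behavioural cue='observed': P(species A) = 0.8·0.9708 / (0.8·0.9708 + 0.75·0.0292) ≈ 0.9726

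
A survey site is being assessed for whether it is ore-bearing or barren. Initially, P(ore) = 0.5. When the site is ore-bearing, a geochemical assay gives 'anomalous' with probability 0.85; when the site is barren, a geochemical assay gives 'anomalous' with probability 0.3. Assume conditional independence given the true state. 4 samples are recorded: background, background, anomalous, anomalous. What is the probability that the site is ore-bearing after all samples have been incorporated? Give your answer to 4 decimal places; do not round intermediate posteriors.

0.2693

Each posterior becomes the prior for the next update.
After 'background': P(ore) = 0.15·0.5000 / (0.15·0.5000 + 0.7·0.5000) ≈ 0.1765
After 'background': P(ore) = 0.15·0.1765 / (0.15·0.1765 + 0.7·0.8235) ≈ 0.0439
After 'anomalous': P(ore) = 0.85·0.0439 / (0.85·0.0439 + 0.3·0.9561) ≈ 0.1151
After 'anomalous': P(ore) = 0.85·0.1151 / (0.85·0.1151 + 0.3·0.8849) ≈ 0.2693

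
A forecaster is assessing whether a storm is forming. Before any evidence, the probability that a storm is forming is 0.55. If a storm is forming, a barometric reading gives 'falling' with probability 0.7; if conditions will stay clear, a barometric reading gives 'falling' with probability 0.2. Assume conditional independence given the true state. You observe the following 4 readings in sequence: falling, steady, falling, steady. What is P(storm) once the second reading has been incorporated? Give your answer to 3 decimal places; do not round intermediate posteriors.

0.616

Each posterior becomes the prior for the next update.
After 'falling': P(storm) = 0.7·0.5500 / (0.7·0.5500 + 0.2·0.4500) ≈ 0.8105
After 'steady': P(storm) = 0.3·0.8105 / (0.3·0.8105 + 0.8·0.1895) ≈ 0.6160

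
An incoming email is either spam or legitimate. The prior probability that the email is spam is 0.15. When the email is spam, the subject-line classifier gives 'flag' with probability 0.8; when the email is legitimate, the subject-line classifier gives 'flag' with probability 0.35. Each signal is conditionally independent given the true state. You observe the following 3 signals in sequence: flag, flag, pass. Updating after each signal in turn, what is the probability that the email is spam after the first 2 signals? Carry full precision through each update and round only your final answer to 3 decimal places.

0.480

Apply Bayes' rule sequentially, carrying P(spam) forward.
After 'flag': P(spam) = 0.8·0.1500 / (0.8·0.1500 + 0.35·0.8500) ≈ 0.2874
After 'flag': P(spam) = 0.8·0.2874 / (0.8·0.2874 + 0.35·0.7126) ≈ 0.4797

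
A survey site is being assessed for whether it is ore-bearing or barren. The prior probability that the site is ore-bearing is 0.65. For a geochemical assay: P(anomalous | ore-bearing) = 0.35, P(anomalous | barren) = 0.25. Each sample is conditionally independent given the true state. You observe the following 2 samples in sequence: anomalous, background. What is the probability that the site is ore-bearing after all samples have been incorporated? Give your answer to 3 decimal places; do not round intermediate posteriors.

After 'anomalous': P(ore) = 0.35·0.6500 / (0.35·0.6500 + 0.25·0.3500) ≈ 0.7222
After 'background': P(ore) = 0.65·0.7222 / (0.65·0.7222 + 0.75·0.2778) ≈ 0.6926

0.693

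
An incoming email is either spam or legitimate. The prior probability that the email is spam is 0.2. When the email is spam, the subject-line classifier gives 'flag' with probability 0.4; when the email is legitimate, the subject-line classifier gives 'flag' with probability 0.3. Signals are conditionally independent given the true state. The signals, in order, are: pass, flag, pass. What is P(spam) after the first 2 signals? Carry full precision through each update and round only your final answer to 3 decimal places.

After 'pass': P(spam) = 0.6·0.2000 / (0.6·0.2000 + 0.7·0.8000) ≈ 0.1765
After 'flag': P(spam) = 0.4·0.1765 / (0.4·0.1765 + 0.3·0.8235) ≈ 0.2222

0.222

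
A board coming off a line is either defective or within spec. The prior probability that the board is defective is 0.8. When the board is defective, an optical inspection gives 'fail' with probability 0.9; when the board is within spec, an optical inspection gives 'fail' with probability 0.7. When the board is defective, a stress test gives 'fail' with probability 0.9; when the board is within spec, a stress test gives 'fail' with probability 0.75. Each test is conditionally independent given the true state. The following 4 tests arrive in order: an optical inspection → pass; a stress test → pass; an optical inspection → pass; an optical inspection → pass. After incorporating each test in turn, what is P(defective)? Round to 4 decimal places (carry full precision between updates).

After an optical inspection='pass': P(defective) = 0.1·0.8000 / (0.1·0.8000 + 0.3·0.2000) ≈ 0.5714
After a stress test='pass': P(defective) = 0.1·0.5714 / (0.1·0.5714 + 0.25·0.4286) ≈ 0.3478
After an optical inspection='pass': P(defective) = 0.1·0.3478 / (0.1·0.3478 + 0.3·0.6522) ≈ 0.1509
After an optical inspection='pass': P(defective) = 0.1·0.1509 / (0.1·0.1509 + 0.3·0.8491) ≈ 0.0559

0.0559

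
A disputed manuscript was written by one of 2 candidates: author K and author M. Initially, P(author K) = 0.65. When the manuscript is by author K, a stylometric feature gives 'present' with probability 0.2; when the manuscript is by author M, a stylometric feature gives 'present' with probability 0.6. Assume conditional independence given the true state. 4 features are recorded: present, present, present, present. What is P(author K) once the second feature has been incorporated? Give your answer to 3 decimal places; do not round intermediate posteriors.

0.171

After 'present': P(author K) = 0.2·0.6500 / (0.2·0.6500 + 0.6·0.3500) ≈ 0.3824
After 'present': P(author K) = 0.2·0.3824 / (0.2·0.3824 + 0.6·0.6176) ≈ 0.1711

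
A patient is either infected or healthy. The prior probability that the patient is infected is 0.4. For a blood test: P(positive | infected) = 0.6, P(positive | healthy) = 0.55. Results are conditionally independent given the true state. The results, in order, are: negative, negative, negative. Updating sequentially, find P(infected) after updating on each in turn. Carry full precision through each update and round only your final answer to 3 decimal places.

After 'negative': P(infected) = 0.4·0.4000 / (0.4·0.4000 + 0.45·0.6000) ≈ 0.3721
After 'negative': P(infected) = 0.4·0.3721 / (0.4·0.3721 + 0.45·0.6279) ≈ 0.3450
After 'negative': P(infected) = 0.4·0.3450 / (0.4·0.3450 + 0.45·0.6550) ≈ 0.3189

0.319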